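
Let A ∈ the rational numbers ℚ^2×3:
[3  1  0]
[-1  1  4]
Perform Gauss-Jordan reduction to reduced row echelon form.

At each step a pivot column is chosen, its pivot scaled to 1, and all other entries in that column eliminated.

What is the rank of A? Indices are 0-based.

[1] R0 /= 3  ⇒  (1, 1/3, 0)
     R1 -= -1·R0  ⇒  (0, 4/3, 4)
[2] R1 /= 4/3  ⇒  (0, 1, 3)
     R0 -= 1/3·R1  ⇒  (1, 0, -1)

rank = 2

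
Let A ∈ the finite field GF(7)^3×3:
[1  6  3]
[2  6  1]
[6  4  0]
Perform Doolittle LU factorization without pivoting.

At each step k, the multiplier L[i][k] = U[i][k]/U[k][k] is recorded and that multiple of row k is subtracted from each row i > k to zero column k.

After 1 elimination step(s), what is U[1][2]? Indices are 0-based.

U[1][2] = 2

Step 1: pivot at (0,0) is 1.
  row1 ← row1 − (2)·row0  ⇒  L[1][0]=2, U row1=(0, 1, 2)
  row2 ← row2 − (6)·row0  ⇒  L[2][0]=6, U row2=(0, 3, 3)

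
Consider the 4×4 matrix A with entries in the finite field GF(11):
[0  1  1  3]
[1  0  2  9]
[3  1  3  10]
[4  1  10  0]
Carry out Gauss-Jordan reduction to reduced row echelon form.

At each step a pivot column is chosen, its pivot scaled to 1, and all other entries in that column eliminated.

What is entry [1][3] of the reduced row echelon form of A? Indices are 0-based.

M[1][3] = 9

[1] R0 <-> R1
[1] R0 /= 1  ⇒  (1, 0, 2, 9)
     R2 -= 3·R0  ⇒  (0, 1, 8, 5)
     R3 -= 4·R0  ⇒  (0, 1, 2, 8)
[2] R1 /= 1  ⇒  (0, 1, 1, 3)
     R2 -= 1·R1  ⇒  (0, 0, 7, 2)
     R3 -= 1·R1  ⇒  (0, 0, 1, 5)
[3] R2 /= 7  ⇒  (0, 0, 1, 5)
     R0 -= 2·R2  ⇒  (1, 0, 0, 10)
     R1 -= 1·R2  ⇒  (0, 1, 0, 9)
     R3 -= 1·R2  ⇒  (0, 0, 0, 0)
column 3 empty below row 3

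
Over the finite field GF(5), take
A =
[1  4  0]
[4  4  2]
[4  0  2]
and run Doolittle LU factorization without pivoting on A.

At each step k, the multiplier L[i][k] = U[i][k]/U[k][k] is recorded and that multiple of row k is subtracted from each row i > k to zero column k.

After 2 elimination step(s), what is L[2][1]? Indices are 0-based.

[col 0] pivot 1
  R1 -= 4*R0 → (0, 3, 2)  (L[1][0] := 4)
  R2 -= 4*R0 → (0, 4, 2)  (L[2][0] := 4)
[col 1] pivot 3
  R2 -= 3*R1 → (0, 0, 1)  (L[2][1] := 3)

L[2][1] = 3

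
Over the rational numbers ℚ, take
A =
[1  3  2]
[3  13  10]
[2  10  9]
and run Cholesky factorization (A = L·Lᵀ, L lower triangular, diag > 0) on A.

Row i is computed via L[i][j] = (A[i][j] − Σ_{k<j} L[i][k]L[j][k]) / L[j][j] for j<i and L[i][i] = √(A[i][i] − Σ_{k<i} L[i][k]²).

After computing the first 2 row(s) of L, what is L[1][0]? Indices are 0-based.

Step 1: L[0][0] = √(1) = 1.
  L[1][0] = (3) / L[0][0] = 3.
Step 2: L[1][1] = √(4) = 2.

L[1][0] = 3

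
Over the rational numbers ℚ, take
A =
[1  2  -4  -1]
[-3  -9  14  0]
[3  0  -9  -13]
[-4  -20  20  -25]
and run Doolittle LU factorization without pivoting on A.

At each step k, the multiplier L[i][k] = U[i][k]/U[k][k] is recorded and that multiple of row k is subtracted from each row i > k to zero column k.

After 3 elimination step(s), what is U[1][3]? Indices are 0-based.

U[1][3] = -3

k=0: U[0][0]=1
  eliminate (1,0): mult=-3, new row 1: (0, -3, 2, -3); set L[1][0]=-3
  eliminate (2,0): mult=3, new row 2: (0, -6, 3, -10); set L[2][0]=3
  eliminate (3,0): mult=-4, new row 3: (0, -12, 4, -29); set L[3][0]=-4
k=1: U[1][1]=-3
  eliminate (2,1): mult=2, new row 2: (0, 0, -1, -4); set L[2][1]=2
  eliminate (3,1): mult=4, new row 3: (0, 0, -4, -17); set L[3][1]=4
k=2: U[2][2]=-1
  eliminate (3,2): mult=4, new row 3: (0, 0, 0, -1); set L[3][2]=4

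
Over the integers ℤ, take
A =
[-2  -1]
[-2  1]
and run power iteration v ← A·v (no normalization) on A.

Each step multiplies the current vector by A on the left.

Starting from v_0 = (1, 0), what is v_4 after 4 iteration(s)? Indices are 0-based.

v_0 = (1, 0).
v_1 = A·v_0 = (-2, -2).
v_2 = A·v_1 = (6, 2).
v_3 = A·v_2 = (-14, -10).
v_4 = A·v_3 = (38, 18).

v_4 = (38, 18)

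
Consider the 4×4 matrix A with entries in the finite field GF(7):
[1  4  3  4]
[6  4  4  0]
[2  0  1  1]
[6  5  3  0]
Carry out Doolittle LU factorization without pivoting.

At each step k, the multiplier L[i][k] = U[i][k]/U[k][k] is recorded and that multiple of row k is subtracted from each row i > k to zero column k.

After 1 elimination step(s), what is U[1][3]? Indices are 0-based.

U[1][3] = 4

[col 0] pivot 1
  R1 -= 6*R0 → (0, 1, 0, 4)  (L[1][0] := 6)
  R2 -= 2*R0 → (0, 6, 2, 0)  (L[2][0] := 2)
  R3 -= 6*R0 → (0, 2, 6, 4)  (L[3][0] := 6)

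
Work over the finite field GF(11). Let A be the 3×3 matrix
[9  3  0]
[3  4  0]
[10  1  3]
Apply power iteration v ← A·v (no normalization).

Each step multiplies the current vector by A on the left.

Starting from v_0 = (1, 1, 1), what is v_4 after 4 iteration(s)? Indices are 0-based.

v_4 = (4, 9, 0)

v_0 = (1, 1, 1).
v_1 = A·v_0 = (1, 7, 3).
v_2 = A·v_1 = (8, 9, 4).
v_3 = A·v_2 = (0, 5, 2).
v_4 = A·v_3 = (4, 9, 0).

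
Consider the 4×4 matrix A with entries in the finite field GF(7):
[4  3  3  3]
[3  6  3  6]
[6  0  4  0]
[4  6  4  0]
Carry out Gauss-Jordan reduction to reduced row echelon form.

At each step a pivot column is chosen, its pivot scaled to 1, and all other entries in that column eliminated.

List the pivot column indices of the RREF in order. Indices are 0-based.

step 1: normalize row 0 (÷4) = (1, 6, 6, 6)
  row 1: subtract 3×row0 = (0, 2, 6, 2)
  row 2: subtract 6×row0 = (0, 6, 3, 6)
  row 3: subtract 4×row0 = (0, 3, 1, 4)
step 2: normalize row 1 (÷2) = (0, 1, 3, 1)
  row 0: subtract 6×row1 = (1, 0, 2, 0)
  row 2: subtract 6×row1 = (0, 0, 6, 0)
  row 3: subtract 3×row1 = (0, 0, 6, 1)
step 3: normalize row 2 (÷6) = (0, 0, 1, 0)
  row 0: subtract 2×row2 = (1, 0, 0, 0)
  row 1: subtract 3×row2 = (0, 1, 0, 1)
  row 3: subtract 6×row2 = (0, 0, 0, 1)
step 4: normalize row 3 (÷1) = (0, 0, 0, 1)
  row 1: subtract 1×row3 = (0, 1, 0, 0)

pivot columns: 0, 1, 2, 3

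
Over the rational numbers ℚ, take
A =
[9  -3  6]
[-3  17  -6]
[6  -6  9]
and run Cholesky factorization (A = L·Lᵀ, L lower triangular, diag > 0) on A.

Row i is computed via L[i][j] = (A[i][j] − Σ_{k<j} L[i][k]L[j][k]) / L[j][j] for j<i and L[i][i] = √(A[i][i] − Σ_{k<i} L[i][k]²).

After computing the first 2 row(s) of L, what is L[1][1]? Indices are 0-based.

L[1][1] = 4

Step 1: L[0][0] = √(9) = 3.
  L[1][0] = (-3) / L[0][0] = -1.
Step 2: L[1][1] = √(16) = 4.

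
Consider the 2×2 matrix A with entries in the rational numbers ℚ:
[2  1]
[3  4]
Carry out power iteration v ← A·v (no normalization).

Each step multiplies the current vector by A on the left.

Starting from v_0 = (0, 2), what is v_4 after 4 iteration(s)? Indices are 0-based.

v_4 = (312, 938)

v_0 = (0, 2).
v_1 = A·v_0 = (2, 8).
v_2 = A·v_1 = (12, 38).
v_3 = A·v_2 = (62, 188).
v_4 = A·v_3 = (312, 938).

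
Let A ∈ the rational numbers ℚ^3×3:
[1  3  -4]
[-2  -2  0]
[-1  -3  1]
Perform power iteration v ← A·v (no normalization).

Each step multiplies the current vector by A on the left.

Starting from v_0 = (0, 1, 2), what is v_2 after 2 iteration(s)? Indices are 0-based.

v_0 = (0, 1, 2).
v_1 = A·v_0 = (-5, -2, -1).
v_2 = A·v_1 = (-7, 14, 10).

v_2 = (-7, 14, 10)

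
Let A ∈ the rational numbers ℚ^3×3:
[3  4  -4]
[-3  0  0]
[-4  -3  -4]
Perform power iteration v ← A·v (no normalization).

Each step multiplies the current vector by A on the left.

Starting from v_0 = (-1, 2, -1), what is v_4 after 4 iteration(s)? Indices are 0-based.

v_0 = (-1, 2, -1).
v_1 = A·v_0 = (9, 3, 2).
v_2 = A·v_1 = (31, -27, -53).
v_3 = A·v_2 = (197, -93, 169).
v_4 = A·v_3 = (-457, -591, -1185).

v_4 = (-457, -591, -1185)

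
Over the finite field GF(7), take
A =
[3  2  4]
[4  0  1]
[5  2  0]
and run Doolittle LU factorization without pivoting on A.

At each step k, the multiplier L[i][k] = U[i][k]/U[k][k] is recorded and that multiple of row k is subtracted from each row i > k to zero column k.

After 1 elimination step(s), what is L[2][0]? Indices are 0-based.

L[2][0] = 4

[col 0] pivot 3
  R1 -= 6*R0 → (0, 2, 5)  (L[1][0] := 6)
  R2 -= 4*R0 → (0, 1, 5)  (L[2][0] := 4)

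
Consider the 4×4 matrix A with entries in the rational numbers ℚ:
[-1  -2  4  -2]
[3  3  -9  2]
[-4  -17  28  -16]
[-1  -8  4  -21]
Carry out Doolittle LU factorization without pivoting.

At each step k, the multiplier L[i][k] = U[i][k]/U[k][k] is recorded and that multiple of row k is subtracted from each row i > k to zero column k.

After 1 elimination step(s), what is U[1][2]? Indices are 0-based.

U[1][2] = 3

[col 0] pivot -1
  R1 -= -3*R0 → (0, -3, 3, -4)  (L[1][0] := -3)
  R2 -= 4*R0 → (0, -9, 12, -8)  (L[2][0] := 4)
  R3 -= 1*R0 → (0, -6, 0, -19)  (L[3][0] := 1)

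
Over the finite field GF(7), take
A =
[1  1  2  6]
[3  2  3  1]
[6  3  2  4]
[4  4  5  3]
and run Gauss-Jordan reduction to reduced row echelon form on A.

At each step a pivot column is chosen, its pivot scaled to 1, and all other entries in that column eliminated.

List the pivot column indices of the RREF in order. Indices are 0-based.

step 1: normalize row 0 (÷1) = (1, 1, 2, 6)
  row 1: subtract 3×row0 = (0, 6, 4, 4)
  row 2: subtract 6×row0 = (0, 4, 4, 3)
  row 3: subtract 4×row0 = (0, 0, 4, 0)
step 2: normalize row 1 (÷6) = (0, 1, 3, 3)
  row 0: subtract 1×row1 = (1, 0, 6, 3)
  row 2: subtract 4×row1 = (0, 0, 6, 5)
step 3: normalize row 2 (÷6) = (0, 0, 1, 2)
  row 0: subtract 6×row2 = (1, 0, 0, 5)
  row 1: subtract 3×row2 = (0, 1, 0, 4)
  row 3: subtract 4×row2 = (0, 0, 0, 6)
step 4: normalize row 3 (÷6) = (0, 0, 0, 1)
  row 0: subtract 5×row3 = (1, 0, 0, 0)
  row 1: subtract 4×row3 = (0, 1, 0, 0)
  row 2: subtract 2×row3 = (0, 0, 1, 0)

pivot columns: 0, 1, 2, 3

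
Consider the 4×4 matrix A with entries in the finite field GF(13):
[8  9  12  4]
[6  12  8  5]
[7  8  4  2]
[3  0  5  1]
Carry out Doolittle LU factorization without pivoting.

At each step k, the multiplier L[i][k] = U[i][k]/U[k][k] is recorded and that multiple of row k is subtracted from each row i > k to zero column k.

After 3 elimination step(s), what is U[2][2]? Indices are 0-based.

k=0: U[0][0]=8
  eliminate (1,0): mult=4, new row 1: (0, 2, 12, 2); set L[1][0]=4
  eliminate (2,0): mult=9, new row 2: (0, 5, 0, 5); set L[2][0]=9
  eliminate (3,0): mult=2, new row 3: (0, 8, 7, 6); set L[3][0]=2
k=1: U[1][1]=2
  eliminate (2,1): mult=9, new row 2: (0, 0, 9, 0); set L[2][1]=9
  eliminate (3,1): mult=4, new row 3: (0, 0, 11, 11); set L[3][1]=4
k=2: U[2][2]=9
  eliminate (3,2): mult=7, new row 3: (0, 0, 0, 11); set L[3][2]=7

U[2][2] = 9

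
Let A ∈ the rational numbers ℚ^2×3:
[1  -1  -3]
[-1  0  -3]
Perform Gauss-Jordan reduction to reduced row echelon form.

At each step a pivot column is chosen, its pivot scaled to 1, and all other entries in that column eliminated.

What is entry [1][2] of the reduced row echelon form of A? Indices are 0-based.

[1] R0 /= 1  ⇒  (1, -1, -3)
     R1 -= -1·R0  ⇒  (0, -1, -6)
[2] R1 /= -1  ⇒  (0, 1, 6)
     R0 -= -1·R1  ⇒  (1, 0, 3)

M[1][2] = 6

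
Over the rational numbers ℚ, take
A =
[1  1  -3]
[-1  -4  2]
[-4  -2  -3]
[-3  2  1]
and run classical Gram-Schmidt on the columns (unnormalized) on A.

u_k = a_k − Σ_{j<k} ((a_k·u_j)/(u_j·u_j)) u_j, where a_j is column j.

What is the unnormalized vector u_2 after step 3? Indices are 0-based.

Step 1: u_0 = a_0 = (1, -1, -4, -3).
Step 2: u_1 = a_1 − (7/27)·u_0 = (20/27, -101/27, -26/27, 25/9).
Step 3: u_2 = a_2 − (4/27)·u_0 − (-109/626)·u_1 = (-945/313, 937/626, -806/313, 1207/626).

u_2 = (-945/313, 937/626, -806/313, 1207/626)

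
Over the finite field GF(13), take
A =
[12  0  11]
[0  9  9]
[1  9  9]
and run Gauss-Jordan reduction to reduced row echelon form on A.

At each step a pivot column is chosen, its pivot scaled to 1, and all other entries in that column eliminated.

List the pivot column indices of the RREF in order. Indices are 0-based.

step 1: normalize row 0 (÷12) = (1, 0, 2)
  row 2: subtract 1×row0 = (0, 9, 7)
step 2: normalize row 1 (÷9) = (0, 1, 1)
  row 2: subtract 9×row1 = (0, 0, 11)
step 3: normalize row 2 (÷11) = (0, 0, 1)
  row 0: subtract 2×row2 = (1, 0, 0)
  row 1: subtract 1×row2 = (0, 1, 0)

pivot columns: 0, 1, 2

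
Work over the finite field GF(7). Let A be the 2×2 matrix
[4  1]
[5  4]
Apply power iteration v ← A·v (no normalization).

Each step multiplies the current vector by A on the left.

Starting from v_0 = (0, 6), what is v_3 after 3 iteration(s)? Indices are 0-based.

v_0 = (0, 6).
v_1 = A·v_0 = (6, 3).
v_2 = A·v_1 = (6, 0).
v_3 = A·v_2 = (3, 2).

v_3 = (3, 2)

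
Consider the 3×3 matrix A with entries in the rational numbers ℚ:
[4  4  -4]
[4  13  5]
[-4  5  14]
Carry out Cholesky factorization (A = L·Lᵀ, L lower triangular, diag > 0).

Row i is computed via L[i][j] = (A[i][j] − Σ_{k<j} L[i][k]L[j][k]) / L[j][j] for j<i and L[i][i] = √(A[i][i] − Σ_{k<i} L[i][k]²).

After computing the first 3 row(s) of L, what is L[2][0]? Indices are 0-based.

Step 1: L[0][0] = √(4) = 2.
  L[1][0] = (4) / L[0][0] = 2.
Step 2: L[1][1] = √(9) = 3.
  L[2][0] = (-4) / L[0][0] = -2.
  L[2][1] = (9) / L[1][1] = 3.
Step 3: L[2][2] = √(1) = 1.

L[2][0] = -2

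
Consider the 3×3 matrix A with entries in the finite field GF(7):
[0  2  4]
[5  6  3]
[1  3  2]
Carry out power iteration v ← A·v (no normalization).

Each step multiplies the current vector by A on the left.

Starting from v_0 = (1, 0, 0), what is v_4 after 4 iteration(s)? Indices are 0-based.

v_4 = (1, 1, 6)

v_0 = (1, 0, 0).
v_1 = A·v_0 = (0, 5, 1).
v_2 = A·v_1 = (0, 5, 3).
v_3 = A·v_2 = (1, 4, 0).
v_4 = A·v_3 = (1, 1, 6).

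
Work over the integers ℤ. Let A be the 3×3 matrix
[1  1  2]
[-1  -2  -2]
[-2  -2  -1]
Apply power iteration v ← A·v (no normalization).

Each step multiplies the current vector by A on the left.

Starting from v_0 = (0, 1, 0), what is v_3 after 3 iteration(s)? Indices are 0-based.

v_0 = (0, 1, 0).
v_1 = A·v_0 = (1, -2, -2).
v_2 = A·v_1 = (-5, 7, 4).
v_3 = A·v_2 = (10, -17, -8).

v_3 = (10, -17, -8)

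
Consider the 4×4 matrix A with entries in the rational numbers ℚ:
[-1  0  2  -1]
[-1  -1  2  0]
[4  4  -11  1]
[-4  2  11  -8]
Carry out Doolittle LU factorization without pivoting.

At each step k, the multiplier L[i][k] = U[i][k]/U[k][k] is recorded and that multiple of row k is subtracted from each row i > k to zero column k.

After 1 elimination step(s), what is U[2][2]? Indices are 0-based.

U[2][2] = -3

Step 1: pivot at (0,0) is -1.
  row1 ← row1 − (1)·row0  ⇒  L[1][0]=1, U row1=(0, -1, 0, 1)
  row2 ← row2 − (-4)·row0  ⇒  L[2][0]=-4, U row2=(0, 4, -3, -3)
  row3 ← row3 − (4)·row0  ⇒  L[3][0]=4, U row3=(0, 2, 3, -4)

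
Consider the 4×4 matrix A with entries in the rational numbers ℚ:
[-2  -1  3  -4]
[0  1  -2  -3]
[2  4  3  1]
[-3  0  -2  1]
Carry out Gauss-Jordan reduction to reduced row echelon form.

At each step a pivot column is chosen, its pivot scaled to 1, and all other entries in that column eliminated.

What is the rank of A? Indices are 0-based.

[1] R0 /= -2  ⇒  (1, 1/2, -3/2, 2)
     R2 -= 2·R0  ⇒  (0, 3, 6, -3)
     R3 -= -3·R0  ⇒  (0, 3/2, -13/2, 7)
[2] R1 /= 1  ⇒  (0, 1, -2, -3)
     R0 -= 1/2·R1  ⇒  (1, 0, -1/2, 7/2)
     R2 -= 3·R1  ⇒  (0, 0, 12, 6)
     R3 -= 3/2·R1  ⇒  (0, 0, -7/2, 23/2)
[3] R2 /= 12  ⇒  (0, 0, 1, 1/2)
     R0 -= -1/2·R2  ⇒  (1, 0, 0, 15/4)
     R1 -= -2·R2  ⇒  (0, 1, 0, -2)
     R3 -= -7/2·R2  ⇒  (0, 0, 0, 53/4)
[4] R3 /= 53/4  ⇒  (0, 0, 0, 1)
     R0 -= 15/4·R3  ⇒  (1, 0, 0, 0)
     R1 -= -2·R3  ⇒  (0, 1, 0, 0)
     R2 -= 1/2·R3  ⇒  (0, 0, 1, 0)

rank = 4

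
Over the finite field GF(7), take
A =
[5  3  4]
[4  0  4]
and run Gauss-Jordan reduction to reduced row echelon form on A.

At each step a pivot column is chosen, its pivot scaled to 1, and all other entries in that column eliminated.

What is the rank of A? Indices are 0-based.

step 1: normalize row 0 (÷5) = (1, 2, 5)
  row 1: subtract 4×row0 = (0, 6, 5)
step 2: normalize row 1 (÷6) = (0, 1, 2)
  row 0: subtract 2×row1 = (1, 0, 1)

rank = 2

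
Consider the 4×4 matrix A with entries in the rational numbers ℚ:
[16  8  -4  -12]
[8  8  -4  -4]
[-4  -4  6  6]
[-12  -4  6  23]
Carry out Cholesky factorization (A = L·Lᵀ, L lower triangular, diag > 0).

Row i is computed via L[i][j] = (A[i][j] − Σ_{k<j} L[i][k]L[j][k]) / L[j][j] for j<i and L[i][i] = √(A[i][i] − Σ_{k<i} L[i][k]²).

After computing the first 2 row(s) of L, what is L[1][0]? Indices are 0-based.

L[1][0] = 2

Step 1: L[0][0] = √(16) = 4.
  L[1][0] = (8) / L[0][0] = 2.
Step 2: L[1][1] = √(4) = 2.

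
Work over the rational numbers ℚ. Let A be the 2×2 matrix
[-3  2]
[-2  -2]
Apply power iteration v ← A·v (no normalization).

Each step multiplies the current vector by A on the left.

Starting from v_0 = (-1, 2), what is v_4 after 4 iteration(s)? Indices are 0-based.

v_0 = (-1, 2).
v_1 = A·v_0 = (7, -2).
v_2 = A·v_1 = (-25, -10).
v_3 = A·v_2 = (55, 70).
v_4 = A·v_3 = (-25, -250).

v_4 = (-25, -250)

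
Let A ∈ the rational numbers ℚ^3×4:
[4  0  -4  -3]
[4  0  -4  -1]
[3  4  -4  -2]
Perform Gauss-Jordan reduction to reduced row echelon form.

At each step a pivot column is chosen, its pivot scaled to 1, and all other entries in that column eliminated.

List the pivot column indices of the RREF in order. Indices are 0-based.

[1] R0 /= 4  ⇒  (1, 0, -1, -3/4)
     R1 -= 4·R0  ⇒  (0, 0, 0, 2)
     R2 -= 3·R0  ⇒  (0, 4, -1, 1/4)
[2] R1 <-> R2
[2] R1 /= 4  ⇒  (0, 1, -1/4, 1/16)
column 2 empty below row 2
[3] R2 /= 2  ⇒  (0, 0, 0, 1)
     R0 -= -3/4·R2  ⇒  (1, 0, -1, 0)
     R1 -= 1/16·R2  ⇒  (0, 1, -1/4, 0)

pivot columns: 0, 1, 3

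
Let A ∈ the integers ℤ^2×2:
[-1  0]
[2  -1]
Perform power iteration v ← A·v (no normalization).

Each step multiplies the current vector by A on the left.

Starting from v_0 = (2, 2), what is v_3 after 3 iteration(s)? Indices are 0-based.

v_0 = (2, 2).
v_1 = A·v_0 = (-2, 2).
v_2 = A·v_1 = (2, -6).
v_3 = A·v_2 = (-2, 10).

v_3 = (-2, 10)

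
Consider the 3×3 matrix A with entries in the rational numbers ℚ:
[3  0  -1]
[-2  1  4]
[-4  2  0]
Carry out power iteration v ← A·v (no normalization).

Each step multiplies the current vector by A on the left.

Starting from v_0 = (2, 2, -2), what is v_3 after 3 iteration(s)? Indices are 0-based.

v_0 = (2, 2, -2).
v_1 = A·v_0 = (8, -10, -4).
v_2 = A·v_1 = (28, -42, -52).
v_3 = A·v_2 = (136, -306, -196).

v_3 = (136, -306, -196)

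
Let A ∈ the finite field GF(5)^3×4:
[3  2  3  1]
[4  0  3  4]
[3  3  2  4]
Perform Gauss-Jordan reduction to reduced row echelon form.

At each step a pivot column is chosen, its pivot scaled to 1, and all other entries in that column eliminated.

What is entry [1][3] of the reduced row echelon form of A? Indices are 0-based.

pivot(0,0)=3: scale R0 → (1, 4, 1, 2)
  clear (1,0): R1 −= (4)R0 → (0, 4, 4, 1)
  clear (2,0): R2 −= (3)R0 → (0, 1, 4, 3)
pivot(1,1)=4: scale R1 → (0, 1, 1, 4)
  clear (0,1): R0 −= (4)R1 → (1, 0, 2, 1)
  clear (2,1): R2 −= (1)R1 → (0, 0, 3, 4)
pivot(2,2)=3: scale R2 → (0, 0, 1, 3)
  clear (0,2): R0 −= (2)R2 → (1, 0, 0, 0)
  clear (1,2): R1 −= (1)R2 → (0, 1, 0, 1)

M[1][3] = 1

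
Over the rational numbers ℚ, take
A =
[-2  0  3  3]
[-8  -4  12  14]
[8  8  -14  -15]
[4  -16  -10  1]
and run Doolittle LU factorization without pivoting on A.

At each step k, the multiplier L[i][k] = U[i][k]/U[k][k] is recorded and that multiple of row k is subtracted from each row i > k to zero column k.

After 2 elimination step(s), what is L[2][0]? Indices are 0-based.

[col 0] pivot -2
  R1 -= 4*R0 → (0, -4, 0, 2)  (L[1][0] := 4)
  R2 -= -4*R0 → (0, 8, -2, -3)  (L[2][0] := -4)
  R3 -= -2*R0 → (0, -16, -4, 7)  (L[3][0] := -2)
[col 1] pivot -4
  R2 -= -2*R1 → (0, 0, -2, 1)  (L[2][1] := -2)
  R3 -= 4*R1 → (0, 0, -4, -1)  (L[3][1] := 4)

L[2][0] = -4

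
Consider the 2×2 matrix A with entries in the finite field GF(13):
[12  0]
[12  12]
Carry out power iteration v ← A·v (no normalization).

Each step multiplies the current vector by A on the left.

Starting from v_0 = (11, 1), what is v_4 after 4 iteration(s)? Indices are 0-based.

v_0 = (11, 1).
v_1 = A·v_0 = (2, 1).
v_2 = A·v_1 = (11, 10).
v_3 = A·v_2 = (2, 5).
v_4 = A·v_3 = (11, 6).

v_4 = (11, 6)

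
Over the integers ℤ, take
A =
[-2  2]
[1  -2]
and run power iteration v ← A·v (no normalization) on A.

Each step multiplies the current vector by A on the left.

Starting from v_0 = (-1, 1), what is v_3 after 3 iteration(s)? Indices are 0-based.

v_0 = (-1, 1).
v_1 = A·v_0 = (4, -3).
v_2 = A·v_1 = (-14, 10).
v_3 = A·v_2 = (48, -34).

v_3 = (48, -34)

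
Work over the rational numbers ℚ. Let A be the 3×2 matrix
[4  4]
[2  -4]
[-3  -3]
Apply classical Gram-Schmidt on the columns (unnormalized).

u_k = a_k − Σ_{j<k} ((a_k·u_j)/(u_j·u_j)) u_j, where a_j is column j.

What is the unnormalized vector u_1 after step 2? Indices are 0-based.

Step 1: u_0 = a_0 = (4, 2, -3).
Step 2: u_1 = a_1 − (17/29)·u_0 = (48/29, -150/29, -36/29).

u_1 = (48/29, -150/29, -36/29)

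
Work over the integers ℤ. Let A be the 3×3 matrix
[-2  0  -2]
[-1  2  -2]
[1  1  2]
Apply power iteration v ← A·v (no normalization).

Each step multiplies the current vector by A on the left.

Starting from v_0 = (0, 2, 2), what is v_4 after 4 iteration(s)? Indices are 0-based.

v_0 = (0, 2, 2).
v_1 = A·v_0 = (-4, 0, 6).
v_2 = A·v_1 = (-4, -8, 8).
v_3 = A·v_2 = (-8, -28, 4).
v_4 = A·v_3 = (8, -56, -28).

v_4 = (8, -56, -28)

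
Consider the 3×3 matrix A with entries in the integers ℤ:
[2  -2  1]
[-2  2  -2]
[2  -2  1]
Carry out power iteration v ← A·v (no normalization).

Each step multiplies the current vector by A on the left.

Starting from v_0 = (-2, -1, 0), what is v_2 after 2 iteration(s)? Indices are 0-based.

v_0 = (-2, -1, 0).
v_1 = A·v_0 = (-2, 2, -2).
v_2 = A·v_1 = (-10, 12, -10).

v_2 = (-10, 12, -10)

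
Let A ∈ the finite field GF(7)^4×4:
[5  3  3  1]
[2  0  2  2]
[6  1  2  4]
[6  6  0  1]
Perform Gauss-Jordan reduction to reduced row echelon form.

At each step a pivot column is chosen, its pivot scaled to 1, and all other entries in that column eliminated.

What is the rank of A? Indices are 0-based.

rank = 4

step 1: normalize row 0 (÷5) = (1, 2, 2, 3)
  row 1: subtract 2×row0 = (0, 3, 5, 3)
  row 2: subtract 6×row0 = (0, 3, 4, 0)
  row 3: subtract 6×row0 = (0, 1, 2, 4)
step 2: normalize row 1 (÷3) = (0, 1, 4, 1)
  row 0: subtract 2×row1 = (1, 0, 1, 1)
  row 2: subtract 3×row1 = (0, 0, 6, 4)
  row 3: subtract 1×row1 = (0, 0, 5, 3)
step 3: normalize row 2 (÷6) = (0, 0, 1, 3)
  row 0: subtract 1×row2 = (1, 0, 0, 5)
  row 1: subtract 4×row2 = (0, 1, 0, 3)
  row 3: subtract 5×row2 = (0, 0, 0, 2)
step 4: normalize row 3 (÷2) = (0, 0, 0, 1)
  row 0: subtract 5×row3 = (1, 0, 0, 0)
  row 1: subtract 3×row3 = (0, 1, 0, 0)
  row 2: subtract 3×row3 = (0, 0, 1, 0)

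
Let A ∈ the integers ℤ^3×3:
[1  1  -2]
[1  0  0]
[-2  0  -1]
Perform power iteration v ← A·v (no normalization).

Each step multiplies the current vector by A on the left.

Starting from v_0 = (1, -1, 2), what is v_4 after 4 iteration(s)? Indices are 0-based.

v_0 = (1, -1, 2).
v_1 = A·v_0 = (-4, 1, -4).
v_2 = A·v_1 = (5, -4, 12).
v_3 = A·v_2 = (-23, 5, -22).
v_4 = A·v_3 = (26, -23, 68).

v_4 = (26, -23, 68)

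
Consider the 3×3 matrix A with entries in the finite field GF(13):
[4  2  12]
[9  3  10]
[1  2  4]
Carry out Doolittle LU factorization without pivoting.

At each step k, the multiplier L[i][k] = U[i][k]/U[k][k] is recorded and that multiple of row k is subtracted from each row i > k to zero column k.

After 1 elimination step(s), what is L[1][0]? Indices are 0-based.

L[1][0] = 12

[col 0] pivot 4
  R1 -= 12*R0 → (0, 5, 9)  (L[1][0] := 12)
  R2 -= 10*R0 → (0, 8, 1)  (L[2][0] := 10)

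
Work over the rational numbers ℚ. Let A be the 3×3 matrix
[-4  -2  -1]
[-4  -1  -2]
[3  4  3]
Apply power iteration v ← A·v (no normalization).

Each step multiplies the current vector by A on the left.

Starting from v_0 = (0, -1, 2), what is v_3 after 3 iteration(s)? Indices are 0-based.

v_3 = (-8, -3, -10)

v_0 = (0, -1, 2).
v_1 = A·v_0 = (0, -3, 2).
v_2 = A·v_1 = (4, -1, -6).
v_3 = A·v_2 = (-8, -3, -10).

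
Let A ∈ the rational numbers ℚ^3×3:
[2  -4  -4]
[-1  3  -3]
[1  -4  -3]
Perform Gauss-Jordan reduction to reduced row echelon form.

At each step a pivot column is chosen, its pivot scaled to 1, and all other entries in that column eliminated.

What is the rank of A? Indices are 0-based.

[1] R0 /= 2  ⇒  (1, -2, -2)
     R1 -= -1·R0  ⇒  (0, 1, -5)
     R2 -= 1·R0  ⇒  (0, -2, -1)
[2] R1 /= 1  ⇒  (0, 1, -5)
     R0 -= -2·R1  ⇒  (1, 0, -12)
     R2 -= -2·R1  ⇒  (0, 0, -11)
[3] R2 /= -11  ⇒  (0, 0, 1)
     R0 -= -12·R2  ⇒  (1, 0, 0)
     R1 -= -5·R2  ⇒  (0, 1, 0)

rank = 3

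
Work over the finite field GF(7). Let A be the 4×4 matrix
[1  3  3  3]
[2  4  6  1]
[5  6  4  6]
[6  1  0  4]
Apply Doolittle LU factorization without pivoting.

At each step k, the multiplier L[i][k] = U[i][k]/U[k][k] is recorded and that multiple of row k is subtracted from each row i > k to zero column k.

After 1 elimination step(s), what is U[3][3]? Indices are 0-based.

[col 0] pivot 1
  R1 -= 2*R0 → (0, 5, 0, 2)  (L[1][0] := 2)
  R2 -= 5*R0 → (0, 5, 3, 5)  (L[2][0] := 5)
  R3 -= 6*R0 → (0, 4, 3, 0)  (L[3][0] := 6)

U[3][3] = 0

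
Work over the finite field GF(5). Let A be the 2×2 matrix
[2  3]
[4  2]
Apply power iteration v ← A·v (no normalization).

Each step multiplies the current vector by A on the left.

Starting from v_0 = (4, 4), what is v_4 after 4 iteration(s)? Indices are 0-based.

v_0 = (4, 4).
v_1 = A·v_0 = (0, 4).
v_2 = A·v_1 = (2, 3).
v_3 = A·v_2 = (3, 4).
v_4 = A·v_3 = (3, 0).

v_4 = (3, 0)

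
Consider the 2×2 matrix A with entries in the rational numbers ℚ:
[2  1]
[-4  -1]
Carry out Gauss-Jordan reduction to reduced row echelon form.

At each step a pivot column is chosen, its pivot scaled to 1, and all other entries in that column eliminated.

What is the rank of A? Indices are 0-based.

rank = 2

[1] R0 /= 2  ⇒  (1, 1/2)
     R1 -= -4·R0  ⇒  (0, 1)
[2] R1 /= 1  ⇒  (0, 1)
     R0 -= 1/2·R1  ⇒  (1, 0)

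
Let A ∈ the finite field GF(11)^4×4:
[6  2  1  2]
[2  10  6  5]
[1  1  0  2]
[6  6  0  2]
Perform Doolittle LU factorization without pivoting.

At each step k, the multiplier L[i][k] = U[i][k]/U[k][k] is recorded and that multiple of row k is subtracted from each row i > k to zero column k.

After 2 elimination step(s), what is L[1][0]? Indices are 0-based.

k=0: U[0][0]=6
  eliminate (1,0): mult=4, new row 1: (0, 2, 2, 8); set L[1][0]=4
  eliminate (2,0): mult=2, new row 2: (0, 8, 9, 9); set L[2][0]=2
  eliminate (3,0): mult=1, new row 3: (0, 4, 10, 0); set L[3][0]=1
k=1: U[1][1]=2
  eliminate (2,1): mult=4, new row 2: (0, 0, 1, 10); set L[2][1]=4
  eliminate (3,1): mult=2, new row 3: (0, 0, 6, 6); set L[3][1]=2

L[1][0] = 4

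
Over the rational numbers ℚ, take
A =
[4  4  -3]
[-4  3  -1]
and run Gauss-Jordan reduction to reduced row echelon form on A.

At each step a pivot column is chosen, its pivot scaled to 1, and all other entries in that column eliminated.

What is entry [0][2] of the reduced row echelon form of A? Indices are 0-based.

M[0][2] = -5/28

step 1: normalize row 0 (÷4) = (1, 1, -3/4)
  row 1: subtract -4×row0 = (0, 7, -4)
step 2: normalize row 1 (÷7) = (0, 1, -4/7)
  row 0: subtract 1×row1 = (1, 0, -5/28)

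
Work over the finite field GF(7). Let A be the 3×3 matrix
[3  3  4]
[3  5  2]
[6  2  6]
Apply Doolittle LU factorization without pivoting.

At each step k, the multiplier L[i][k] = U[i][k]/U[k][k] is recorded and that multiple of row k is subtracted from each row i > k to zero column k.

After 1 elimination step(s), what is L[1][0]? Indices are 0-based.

Step 1: pivot at (0,0) is 3.
  row1 ← row1 − (1)·row0  ⇒  L[1][0]=1, U row1=(0, 2, 5)
  row2 ← row2 − (2)·row0  ⇒  L[2][0]=2, U row2=(0, 3, 5)

L[1][0] = 1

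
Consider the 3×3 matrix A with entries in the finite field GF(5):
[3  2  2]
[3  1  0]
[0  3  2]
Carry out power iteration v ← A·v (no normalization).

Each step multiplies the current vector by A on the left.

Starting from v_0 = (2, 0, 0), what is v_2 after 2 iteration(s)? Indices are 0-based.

v_2 = (0, 4, 3)

v_0 = (2, 0, 0).
v_1 = A·v_0 = (1, 1, 0).
v_2 = A·v_1 = (0, 4, 3).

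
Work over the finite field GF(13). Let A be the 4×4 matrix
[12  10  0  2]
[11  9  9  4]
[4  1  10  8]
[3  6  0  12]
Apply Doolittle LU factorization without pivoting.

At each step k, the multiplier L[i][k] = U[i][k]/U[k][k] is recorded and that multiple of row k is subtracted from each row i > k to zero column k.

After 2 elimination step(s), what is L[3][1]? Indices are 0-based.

L[3][1] = 5

k=0: U[0][0]=12
  eliminate (1,0): mult=2, new row 1: (0, 2, 9, 0); set L[1][0]=2
  eliminate (2,0): mult=9, new row 2: (0, 2, 10, 3); set L[2][0]=9
  eliminate (3,0): mult=10, new row 3: (0, 10, 0, 5); set L[3][0]=10
k=1: U[1][1]=2
  eliminate (2,1): mult=1, new row 2: (0, 0, 1, 3); set L[2][1]=1
  eliminate (3,1): mult=5, new row 3: (0, 0, 7, 5); set L[3][1]=5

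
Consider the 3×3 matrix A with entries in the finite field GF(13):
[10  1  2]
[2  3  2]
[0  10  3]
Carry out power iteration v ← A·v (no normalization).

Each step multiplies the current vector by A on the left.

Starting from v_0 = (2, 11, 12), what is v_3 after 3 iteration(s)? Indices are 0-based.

v_0 = (2, 11, 12).
v_1 = A·v_0 = (3, 9, 3).
v_2 = A·v_1 = (6, 0, 8).
v_3 = A·v_2 = (11, 2, 11).

v_3 = (11, 2, 11)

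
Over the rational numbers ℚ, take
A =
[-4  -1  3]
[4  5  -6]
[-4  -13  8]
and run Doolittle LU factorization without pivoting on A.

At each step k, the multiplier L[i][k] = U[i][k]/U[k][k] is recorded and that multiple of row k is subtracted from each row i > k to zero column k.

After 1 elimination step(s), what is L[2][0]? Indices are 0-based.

[col 0] pivot -4
  R1 -= -1*R0 → (0, 4, -3)  (L[1][0] := -1)
  R2 -= 1*R0 → (0, -12, 5)  (L[2][0] := 1)

L[2][0] = 1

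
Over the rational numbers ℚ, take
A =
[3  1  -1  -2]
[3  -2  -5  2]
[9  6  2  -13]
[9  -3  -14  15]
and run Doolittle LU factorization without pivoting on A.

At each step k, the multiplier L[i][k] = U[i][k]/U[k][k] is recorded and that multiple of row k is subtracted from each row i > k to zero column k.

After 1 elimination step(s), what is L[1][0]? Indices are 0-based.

L[1][0] = 1

[col 0] pivot 3
  R1 -= 1*R0 → (0, -3, -4, 4)  (L[1][0] := 1)
  R2 -= 3*R0 → (0, 3, 5, -7)  (L[2][0] := 3)
  R3 -= 3*R0 → (0, -6, -11, 21)  (L[3][0] := 3)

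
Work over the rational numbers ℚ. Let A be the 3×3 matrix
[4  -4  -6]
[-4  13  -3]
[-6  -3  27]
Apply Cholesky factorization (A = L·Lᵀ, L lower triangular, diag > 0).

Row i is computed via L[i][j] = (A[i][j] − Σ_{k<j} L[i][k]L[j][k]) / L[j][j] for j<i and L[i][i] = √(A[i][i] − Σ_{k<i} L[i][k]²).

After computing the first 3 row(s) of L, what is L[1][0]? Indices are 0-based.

Step 1: L[0][0] = √(4) = 2.
  L[1][0] = (-4) / L[0][0] = -2.
Step 2: L[1][1] = √(9) = 3.
  L[2][0] = (-6) / L[0][0] = -3.
  L[2][1] = (-9) / L[1][1] = -3.
Step 3: L[2][2] = √(9) = 3.

L[1][0] = -2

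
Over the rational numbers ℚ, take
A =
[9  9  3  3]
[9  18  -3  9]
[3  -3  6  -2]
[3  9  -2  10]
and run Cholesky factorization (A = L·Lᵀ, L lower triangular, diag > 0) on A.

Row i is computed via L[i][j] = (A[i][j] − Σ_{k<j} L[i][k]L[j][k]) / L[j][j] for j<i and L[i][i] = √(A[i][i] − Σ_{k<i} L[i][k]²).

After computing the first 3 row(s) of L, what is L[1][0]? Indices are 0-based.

Step 1: L[0][0] = √(9) = 3.
  L[1][0] = (9) / L[0][0] = 3.
Step 2: L[1][1] = √(9) = 3.
  L[2][0] = (3) / L[0][0] = 1.
  L[2][1] = (-6) / L[1][1] = -2.
Step 3: L[2][2] = √(1) = 1.

L[1][0] = 3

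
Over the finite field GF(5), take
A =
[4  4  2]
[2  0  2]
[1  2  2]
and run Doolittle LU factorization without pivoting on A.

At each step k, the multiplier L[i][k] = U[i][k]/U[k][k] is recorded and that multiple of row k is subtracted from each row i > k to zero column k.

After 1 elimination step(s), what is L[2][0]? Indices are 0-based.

L[2][0] = 4

k=0: U[0][0]=4
  eliminate (1,0): mult=3, new row 1: (0, 3, 1); set L[1][0]=3
  eliminate (2,0): mult=4, new row 2: (0, 1, 4); set L[2][0]=4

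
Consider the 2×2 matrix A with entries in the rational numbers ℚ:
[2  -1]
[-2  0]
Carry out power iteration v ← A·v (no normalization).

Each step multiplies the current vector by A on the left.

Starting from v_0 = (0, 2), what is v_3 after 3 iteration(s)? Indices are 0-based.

v_0 = (0, 2).
v_1 = A·v_0 = (-2, 0).
v_2 = A·v_1 = (-4, 4).
v_3 = A·v_2 = (-12, 8).

v_3 = (-12, 8)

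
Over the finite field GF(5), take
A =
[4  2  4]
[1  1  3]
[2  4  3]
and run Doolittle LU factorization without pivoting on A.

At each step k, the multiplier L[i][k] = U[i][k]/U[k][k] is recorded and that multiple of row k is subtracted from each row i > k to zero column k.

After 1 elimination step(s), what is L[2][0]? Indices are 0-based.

k=0: U[0][0]=4
  eliminate (1,0): mult=4, new row 1: (0, 3, 2); set L[1][0]=4
  eliminate (2,0): mult=3, new row 2: (0, 3, 1); set L[2][0]=3

L[2][0] = 3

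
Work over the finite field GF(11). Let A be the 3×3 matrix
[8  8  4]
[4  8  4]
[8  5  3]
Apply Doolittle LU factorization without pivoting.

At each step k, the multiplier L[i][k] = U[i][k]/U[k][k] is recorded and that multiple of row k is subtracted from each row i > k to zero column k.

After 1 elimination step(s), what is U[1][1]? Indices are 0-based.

U[1][1] = 4

Step 1: pivot at (0,0) is 8.
  row1 ← row1 − (6)·row0  ⇒  L[1][0]=6, U row1=(0, 4, 2)
  row2 ← row2 − (1)·row0  ⇒  L[2][0]=1, U row2=(0, 8, 10)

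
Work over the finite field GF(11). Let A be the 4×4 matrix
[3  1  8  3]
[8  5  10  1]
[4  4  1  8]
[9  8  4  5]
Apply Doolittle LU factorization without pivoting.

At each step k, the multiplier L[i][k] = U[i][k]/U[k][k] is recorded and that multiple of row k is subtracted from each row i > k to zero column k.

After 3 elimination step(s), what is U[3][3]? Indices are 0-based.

k=0: U[0][0]=3
  eliminate (1,0): mult=10, new row 1: (0, 6, 7, 4); set L[1][0]=10
  eliminate (2,0): mult=5, new row 2: (0, 10, 5, 4); set L[2][0]=5
  eliminate (3,0): mult=3, new row 3: (0, 5, 2, 7); set L[3][0]=3
k=1: U[1][1]=6
  eliminate (2,1): mult=9, new row 2: (0, 0, 8, 1); set L[2][1]=9
  eliminate (3,1): mult=10, new row 3: (0, 0, 9, 0); set L[3][1]=10
k=2: U[2][2]=8
  eliminate (3,2): mult=8, new row 3: (0, 0, 0, 3); set L[3][2]=8

U[3][3] = 3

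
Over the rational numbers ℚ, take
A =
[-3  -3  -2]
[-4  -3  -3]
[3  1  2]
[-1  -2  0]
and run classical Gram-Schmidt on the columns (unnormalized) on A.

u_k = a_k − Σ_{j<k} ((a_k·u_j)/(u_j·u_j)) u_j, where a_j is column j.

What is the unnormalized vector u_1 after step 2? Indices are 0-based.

u_1 = (-27/35, -1/35, -43/35, -44/35)

Step 1: u_0 = a_0 = (-3, -4, 3, -1).
Step 2: u_1 = a_1 − (26/35)·u_0 = (-27/35, -1/35, -43/35, -44/35).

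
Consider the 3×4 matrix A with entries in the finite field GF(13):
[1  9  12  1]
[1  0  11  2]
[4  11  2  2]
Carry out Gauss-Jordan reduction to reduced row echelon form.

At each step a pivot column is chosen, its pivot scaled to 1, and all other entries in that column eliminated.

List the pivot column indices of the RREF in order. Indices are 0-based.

pivot columns: 0, 1, 2

step 1: normalize row 0 (÷1) = (1, 9, 12, 1)
  row 1: subtract 1×row0 = (0, 4, 12, 1)
  row 2: subtract 4×row0 = (0, 1, 6, 11)
step 2: normalize row 1 (÷4) = (0, 1, 3, 10)
  row 0: subtract 9×row1 = (1, 0, 11, 2)
  row 2: subtract 1×row1 = (0, 0, 3, 1)
step 3: normalize row 2 (÷3) = (0, 0, 1, 9)
  row 0: subtract 11×row2 = (1, 0, 0, 7)
  row 1: subtract 3×row2 = (0, 1, 0, 9)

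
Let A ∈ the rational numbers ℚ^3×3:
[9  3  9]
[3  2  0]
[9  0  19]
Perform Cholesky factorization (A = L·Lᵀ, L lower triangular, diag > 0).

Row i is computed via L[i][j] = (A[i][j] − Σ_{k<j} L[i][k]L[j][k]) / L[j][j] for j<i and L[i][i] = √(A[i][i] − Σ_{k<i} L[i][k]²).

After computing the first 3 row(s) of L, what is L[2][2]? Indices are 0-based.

L[2][2] = 1

Step 1: L[0][0] = √(9) = 3.
  L[1][0] = (3) / L[0][0] = 1.
Step 2: L[1][1] = √(1) = 1.
  L[2][0] = (9) / L[0][0] = 3.
  L[2][1] = (-3) / L[1][1] = -3.
Step 3: L[2][2] = √(1) = 1.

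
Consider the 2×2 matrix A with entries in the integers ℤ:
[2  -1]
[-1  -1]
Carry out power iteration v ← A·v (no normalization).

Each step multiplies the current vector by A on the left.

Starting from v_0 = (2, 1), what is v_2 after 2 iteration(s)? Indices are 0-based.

v_0 = (2, 1).
v_1 = A·v_0 = (3, -3).
v_2 = A·v_1 = (9, 0).

v_2 = (9, 0)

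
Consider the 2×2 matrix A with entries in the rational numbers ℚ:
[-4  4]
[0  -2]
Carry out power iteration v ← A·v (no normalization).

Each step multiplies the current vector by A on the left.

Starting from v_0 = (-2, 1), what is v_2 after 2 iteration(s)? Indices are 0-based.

v_2 = (-56, 4)

v_0 = (-2, 1).
v_1 = A·v_0 = (12, -2).
v_2 = A·v_1 = (-56, 4).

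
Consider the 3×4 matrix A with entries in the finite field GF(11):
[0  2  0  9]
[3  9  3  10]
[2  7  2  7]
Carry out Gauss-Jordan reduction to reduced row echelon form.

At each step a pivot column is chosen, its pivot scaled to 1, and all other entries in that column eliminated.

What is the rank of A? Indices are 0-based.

step 1: exchange rows 0,1
step 1: normalize row 0 (÷3) = (1, 3, 1, 7)
  row 2: subtract 2×row0 = (0, 1, 0, 4)
step 2: normalize row 1 (÷2) = (0, 1, 0, 10)
  row 0: subtract 3×row1 = (1, 0, 1, 10)
  row 2: subtract 1×row1 = (0, 0, 0, 5)
skip col 2 (zero from row 2)
step 3: normalize row 2 (÷5) = (0, 0, 0, 1)
  row 0: subtract 10×row2 = (1, 0, 1, 0)
  row 1: subtract 10×row2 = (0, 1, 0, 0)

rank = 3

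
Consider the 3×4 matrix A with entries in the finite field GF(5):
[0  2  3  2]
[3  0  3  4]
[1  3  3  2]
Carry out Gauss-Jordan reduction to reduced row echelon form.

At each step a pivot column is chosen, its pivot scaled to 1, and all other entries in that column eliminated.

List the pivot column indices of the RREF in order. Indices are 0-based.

pivot columns: 0, 1, 3

step 1: exchange rows 0,1
step 1: normalize row 0 (÷3) = (1, 0, 1, 3)
  row 2: subtract 1×row0 = (0, 3, 2, 4)
step 2: normalize row 1 (÷2) = (0, 1, 4, 1)
  row 2: subtract 3×row1 = (0, 0, 0, 1)
skip col 2 (zero from row 2)
step 3: normalize row 2 (÷1) = (0, 0, 0, 1)
  row 0: subtract 3×row2 = (1, 0, 1, 0)
  row 1: subtract 1×row2 = (0, 1, 4, 0)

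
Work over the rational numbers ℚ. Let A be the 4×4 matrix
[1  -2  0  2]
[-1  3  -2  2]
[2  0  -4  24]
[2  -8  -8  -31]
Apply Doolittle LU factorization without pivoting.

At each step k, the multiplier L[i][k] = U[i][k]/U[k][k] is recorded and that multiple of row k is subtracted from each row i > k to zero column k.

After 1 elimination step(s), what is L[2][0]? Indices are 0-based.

L[2][0] = 2

Step 1: pivot at (0,0) is 1.
  row1 ← row1 − (-1)·row0  ⇒  L[1][0]=-1, U row1=(0, 1, -2, 4)
  row2 ← row2 − (2)·row0  ⇒  L[2][0]=2, U row2=(0, 4, -4, 20)
  row3 ← row3 − (2)·row0  ⇒  L[3][0]=2, U row3=(0, -4, -8, -35)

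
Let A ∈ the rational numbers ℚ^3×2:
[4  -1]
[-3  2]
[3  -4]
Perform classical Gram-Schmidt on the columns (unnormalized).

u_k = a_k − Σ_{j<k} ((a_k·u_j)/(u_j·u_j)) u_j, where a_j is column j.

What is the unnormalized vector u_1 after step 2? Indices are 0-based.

Step 1: u_0 = a_0 = (4, -3, 3).
Step 2: u_1 = a_1 − (-11/17)·u_0 = (27/17, 1/17, -35/17).

u_1 = (27/17, 1/17, -35/17)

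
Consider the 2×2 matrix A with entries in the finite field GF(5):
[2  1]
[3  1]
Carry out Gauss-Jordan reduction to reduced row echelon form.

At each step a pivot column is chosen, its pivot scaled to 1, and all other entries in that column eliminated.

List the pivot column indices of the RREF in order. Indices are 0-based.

pivot columns: 0, 1

[1] R0 /= 2  ⇒  (1, 3)
     R1 -= 3·R0  ⇒  (0, 2)
[2] R1 /= 2  ⇒  (0, 1)
     R0 -= 3·R1  ⇒  (1, 0)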